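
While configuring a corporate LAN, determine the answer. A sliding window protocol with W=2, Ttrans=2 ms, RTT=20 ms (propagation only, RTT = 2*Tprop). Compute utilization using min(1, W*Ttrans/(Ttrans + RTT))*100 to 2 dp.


Given: W = 2, Ttrans = 2 ms, RTT = 20 ms (= 2 * Tprop, Tprop = 10 ms)
Cycle time = Ttrans + RTT = 2 + 20 = 22 ms (first packet sent until its ACK returns)
W * Ttrans = 2 * 2 = 4 ms of sending per cycle
W * Ttrans / (Ttrans + RTT) = 4 / 22 = 0.181818
U = min(1, 0.181818) = 0.181818
U% = 18.18%

18.18


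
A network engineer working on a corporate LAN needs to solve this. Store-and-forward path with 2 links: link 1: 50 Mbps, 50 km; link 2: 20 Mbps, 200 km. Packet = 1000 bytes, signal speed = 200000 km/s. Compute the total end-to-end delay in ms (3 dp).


Packet = 1000 bytes = 8000 bits. Store-and-forward: sum (t_trans + t_prop) per link.
Link 1: t_trans = 8000/(50*10^6) s = 0.1600 ms; t_prop = 50/200000 s = 0.2500 ms; subtotal = 0.4100 ms
Link 2: t_trans = 8000/(20*10^6) s = 0.4000 ms; t_prop = 200/200000 s = 1.0000 ms; subtotal = 1.4000 ms
End-to-end = 0.4100 + 1.4000 = 1.8100 ms -> 1.810 ms (3 dp)

1.810


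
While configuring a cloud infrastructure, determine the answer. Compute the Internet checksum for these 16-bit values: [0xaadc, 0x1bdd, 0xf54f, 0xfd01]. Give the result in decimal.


Given words: [0xaadc, 0x1bdd, 0xf54f, 0xfd01]
Step 1: Sum all words
Raw sum = 43740 + 7133 + 62799 + 64769 = 178441
Step 2: Fold carry: (47369 + 2) = 47371
One's complement = ~47371 & 0xFFFF = 18164

18164


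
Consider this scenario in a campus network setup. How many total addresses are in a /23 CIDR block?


Given: CIDR prefix /23
Host bits = 32 - 23 = 9
Total addresses = 2^9 = 512

512


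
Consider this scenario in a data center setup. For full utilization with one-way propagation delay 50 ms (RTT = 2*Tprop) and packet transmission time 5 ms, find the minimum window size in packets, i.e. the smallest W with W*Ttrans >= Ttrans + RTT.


Given: Ttrans = 5 ms, RTT = 100 ms (= 2 * Tprop, Tprop = 50 ms)
Time until first ACK returns = Ttrans + RTT = 5 + 100 = 105 ms
Need W * Ttrans >= Ttrans + RTT  ->  W >= (Ttrans + RTT) / Ttrans
(Ttrans + RTT) / Ttrans = 105 / 5 = 21
W_min = ceil(21) = 21

21


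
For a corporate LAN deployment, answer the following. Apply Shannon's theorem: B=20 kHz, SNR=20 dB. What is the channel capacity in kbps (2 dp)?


Given: B = 20 kHz, SNR = 20 dB
SNR linear = 10^(20/10) = 100
1 + SNR = 101
log2(101) = 6.6582114828
C = 20 * 1000 * 6.6582114828 = 133164.2297 bps
C = 133.164230 kbps -> 133.16 kbps (2 dp)

133.16


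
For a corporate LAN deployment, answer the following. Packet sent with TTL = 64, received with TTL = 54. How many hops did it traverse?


Given: initial TTL = 64, received TTL = 54
Hops = initial TTL - received TTL
Hops = 64 - 54 = 10

10


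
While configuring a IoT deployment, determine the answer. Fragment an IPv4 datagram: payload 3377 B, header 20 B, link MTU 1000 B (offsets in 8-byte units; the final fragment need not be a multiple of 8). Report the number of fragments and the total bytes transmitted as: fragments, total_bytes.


Max data per non-final fragment = floor((MTU - header)/8)*8 = floor((1000 - 20)/8)*8 = floor(980/8)*8 = 976 B
Final fragment needs no 8-byte alignment: it can carry up to MTU - header = 980 B
Non-final fragments needed = ceil((payload - 980) / 976) = ceil(2397/976) = ceil(2.4559) = 3
Number of fragments = 3 + 1 = 4
Fragment sizes (data): 3 * 976 B + 449 B (last, 449 <= 980 OK)
Total bytes sent = payload + n_frags * header = 3377 + 4*20 = 3377 + 80 = 3457 B

4, 3457


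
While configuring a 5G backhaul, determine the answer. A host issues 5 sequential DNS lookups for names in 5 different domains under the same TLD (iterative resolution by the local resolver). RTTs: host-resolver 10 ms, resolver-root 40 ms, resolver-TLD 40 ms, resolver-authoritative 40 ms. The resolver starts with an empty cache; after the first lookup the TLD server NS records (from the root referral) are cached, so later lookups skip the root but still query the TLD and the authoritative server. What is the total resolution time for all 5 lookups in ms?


Lookup 1 (cold cache): local + root + TLD + auth = 10 + 40 + 40 + 40 = 130 ms
Lookups 2..5 (TLD NS cached -> skip root; new domain -> still ask TLD and auth): local + TLD + auth = 10 + 40 + 40 = 90 ms each
Remaining 4 lookups: 4 * 90 = 360 ms
Total = 130 + 360 = 490 ms

490


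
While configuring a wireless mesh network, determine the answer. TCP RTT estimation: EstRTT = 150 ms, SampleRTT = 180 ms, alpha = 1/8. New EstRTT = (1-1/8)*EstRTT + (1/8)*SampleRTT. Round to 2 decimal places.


Given: EstRTT = 150 ms, SampleRTT = 180 ms, alpha = 1/8
New EstRTT = (1 - alpha) * EstRTT + alpha * SampleRTT
(7/8) * 150 = 131.25
(1/8) * 180 = 22.5
New EstRTT = 131.25 + 22.5 = 153.75 ms -> 153.75 ms (2 dp)

153.75


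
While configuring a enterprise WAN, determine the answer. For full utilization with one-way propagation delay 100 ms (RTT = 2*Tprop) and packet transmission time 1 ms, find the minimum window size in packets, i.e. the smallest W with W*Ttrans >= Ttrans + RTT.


Given: Ttrans = 1 ms, RTT = 200 ms (= 2 * Tprop, Tprop = 100 ms)
Time until first ACK returns = Ttrans + RTT = 1 + 200 = 201 ms
Need W * Ttrans >= Ttrans + RTT  ->  W >= (Ttrans + RTT) / Ttrans
(Ttrans + RTT) / Ttrans = 201 / 1 = 201
W_min = ceil(201) = 201

201


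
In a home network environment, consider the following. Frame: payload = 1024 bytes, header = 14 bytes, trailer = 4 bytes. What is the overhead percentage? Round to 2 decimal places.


Given: payload = 1024 B, header = 14 B, trailer = 4 B
Overhead bytes = header + trailer = 14 + 4 = 18
Total frame = payload + overhead = 1024 + 18 = 1042
Overhead % = 18 / 1042 * 100 = 1.7274% -> 1.73% (2 dp)

1.73


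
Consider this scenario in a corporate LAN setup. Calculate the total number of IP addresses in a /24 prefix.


Given: CIDR prefix /24
Host bits = 32 - 24 = 8
Total addresses = 2^8 = 256

256


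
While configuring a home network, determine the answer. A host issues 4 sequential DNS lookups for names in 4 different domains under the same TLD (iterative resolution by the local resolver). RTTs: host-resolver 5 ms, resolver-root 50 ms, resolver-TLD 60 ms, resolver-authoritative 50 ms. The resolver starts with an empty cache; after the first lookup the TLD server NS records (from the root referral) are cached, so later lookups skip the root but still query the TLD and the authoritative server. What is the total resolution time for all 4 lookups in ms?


Lookup 1 (cold cache): local + root + TLD + auth = 5 + 50 + 60 + 50 = 165 ms
Lookups 2..4 (TLD NS cached -> skip root; new domain -> still ask TLD and auth): local + TLD + auth = 5 + 60 + 50 = 115 ms each
Remaining 3 lookups: 3 * 115 = 345 ms
Total = 165 + 345 = 510 ms

510


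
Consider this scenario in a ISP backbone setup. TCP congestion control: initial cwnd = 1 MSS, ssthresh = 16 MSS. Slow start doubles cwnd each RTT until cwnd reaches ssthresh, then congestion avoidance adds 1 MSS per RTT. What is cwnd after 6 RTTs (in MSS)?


RTT 0: cwnd = 1 MSS (initial)
RTT 1: cwnd = 2 MSS (slow start, doubled)
RTT 2: cwnd = 4 MSS (slow start, doubled)
RTT 3: cwnd = 8 MSS (slow start, doubled)
RTT 4: cwnd = 16 MSS (slow start, doubled)
RTT 5: cwnd = 17 MSS (congestion avoidance, +1)
RTT 6: cwnd = 18 MSS (congestion avoidance, +1)

18


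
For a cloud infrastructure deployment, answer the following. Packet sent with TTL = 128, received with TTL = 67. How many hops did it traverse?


Given: initial TTL = 128, received TTL = 67
Hops = initial TTL - received TTL
Hops = 128 - 67 = 61

61


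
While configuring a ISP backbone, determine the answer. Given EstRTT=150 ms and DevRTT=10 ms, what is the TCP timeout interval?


Given: EstRTT = 150 ms, DevRTT = 10 ms
Timeout = EstRTT + 4 * DevRTT
4 * DevRTT = 4 * 10 = 40
Timeout = 150 + 40 = 190 ms

190


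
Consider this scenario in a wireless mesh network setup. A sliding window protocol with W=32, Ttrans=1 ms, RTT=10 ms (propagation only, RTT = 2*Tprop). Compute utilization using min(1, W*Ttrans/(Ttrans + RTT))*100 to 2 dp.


Given: W = 32, Ttrans = 1 ms, RTT = 10 ms (= 2 * Tprop, Tprop = 5 ms)
Cycle time = Ttrans + RTT = 1 + 10 = 11 ms (first packet sent until its ACK returns)
W * Ttrans = 32 * 1 = 32 ms of sending per cycle
W * Ttrans / (Ttrans + RTT) = 32 / 11 = 2.909091
U = min(1, 2.909091) = 1.000000
U% = 100.00%

100.00


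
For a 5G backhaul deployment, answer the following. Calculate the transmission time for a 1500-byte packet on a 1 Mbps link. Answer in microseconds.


Given: packet = 1500 bytes, bandwidth = 1 Mbps
Packet in bits = 1500 * 8 = 12000 bits
Bandwidth = 1 * 10^6 = 1000000 bps
Time = 12000 / 1000000 seconds
Time in us = 12000 * 10^6 / 1000000 = 12000

12000


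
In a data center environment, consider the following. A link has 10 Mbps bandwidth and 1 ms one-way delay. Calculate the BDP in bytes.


Given: bandwidth = 10 Mbps, delay = 1 ms
BDP in bits = 10 * 10^6 * 1 / 1000
BDP in bits = 10000
BDP in bytes = 10000 / 8 = 1250

1250


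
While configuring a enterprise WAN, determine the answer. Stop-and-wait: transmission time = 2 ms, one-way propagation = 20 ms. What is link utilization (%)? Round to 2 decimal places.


Given: Ttrans = 2 ms, Tprop = 20 ms
RTT = 2 * Tprop = 2 * 20 = 40 ms
U = Ttrans / (Ttrans + RTT)
U = 2 / (2 + 40)
U = 2 / 42 = 0.047619
U% = 4.76%

4.76


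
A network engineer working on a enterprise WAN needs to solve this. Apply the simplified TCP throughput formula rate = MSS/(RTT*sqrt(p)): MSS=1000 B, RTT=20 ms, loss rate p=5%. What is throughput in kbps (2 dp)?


Given: MSS = 1000 bytes, RTT = 20 ms, loss = 5%
RTT in seconds = 20 / 1000 = 0.02
Loss rate = 5% = 0.05
sqrt(loss) = sqrt(0.05) = 0.223606797750
Throughput (bytes/s) = 1000 / (0.02 * 0.223606797750) = 223606.7977
Throughput (kbps) = 223606.7977 * 8 / 1000 = 1788.854382 -> 1788.85 kbps (2 dp)

1788.85


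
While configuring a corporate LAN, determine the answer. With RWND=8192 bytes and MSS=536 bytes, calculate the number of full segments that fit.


Given: RWND = 8192 bytes, MSS = 536 bytes
Full segments = floor(RWND / MSS)
Full segments = floor(8192 / 536)
Full segments = floor(15.2836) = 15

15


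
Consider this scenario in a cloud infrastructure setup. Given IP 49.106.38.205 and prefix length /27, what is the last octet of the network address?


Given: IP = 49.106.38.205, prefix = /27
Subnet mask = 255.255.255.224
Last octet of IP: 205
Last octet of mask: 224
Network last octet = 205 AND 224 = 192

192


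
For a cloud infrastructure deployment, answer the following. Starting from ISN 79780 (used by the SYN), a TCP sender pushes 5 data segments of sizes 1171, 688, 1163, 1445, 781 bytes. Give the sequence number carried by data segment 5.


The SYN occupies sequence number ISN = 79780, so the first data byte is ISN + 1 = 79781.
SEQ of data segment i = (ISN + 1) + sum of payload sizes of segments 1..i-1.
Segment 1: SEQ = 79781, payload = 1171 bytes
Segment 2: SEQ = 80952, payload = 688 bytes
Segment 3: SEQ = 81640, payload = 1163 bytes
Segment 4: SEQ = 82803, payload = 1445 bytes
Segment 5: SEQ = 84248, payload = 781 bytes
SEQ of segment 5 = 79781 + 1171 + 688 + 1163 + 1445 = 84248

84248


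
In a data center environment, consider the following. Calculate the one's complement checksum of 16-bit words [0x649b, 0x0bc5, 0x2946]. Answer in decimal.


Given words: [0x649b, 0x0bc5, 0x2946]
Step 1: Sum all words
Raw sum = 25755 + 3013 + 10566 = 39334
One's complement = ~39334 & 0xFFFF = 26201

26201


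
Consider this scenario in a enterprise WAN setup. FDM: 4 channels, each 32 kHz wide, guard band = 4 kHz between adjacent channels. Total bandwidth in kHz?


Given: 4 channels, 32 kHz each, guard = 4 kHz
Channel bandwidth = 4 * 32 = 128 kHz
Guard bands = 3 gaps * 4 kHz = 12 kHz
Total = 128 + 12 = 140 kHz

140


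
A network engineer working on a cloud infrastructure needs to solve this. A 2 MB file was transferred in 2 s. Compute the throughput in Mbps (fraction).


Given: file = 2 MB, time = 2 s
File in Mb = 2 * 8 = 16 Mb
Throughput = 16 / 2 Mbps
Throughput = 8 Mbps

8


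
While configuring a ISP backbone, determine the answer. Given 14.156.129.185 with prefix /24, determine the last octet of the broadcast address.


Given: IP = 14.156.129.185, prefix = /24
Host bits = 32 - 24 = 8
Network last octet = 185 AND mask = 0
Host part size = 2^8 - 1 = 255
Broadcast last octet = 0 OR 255 = 255

255


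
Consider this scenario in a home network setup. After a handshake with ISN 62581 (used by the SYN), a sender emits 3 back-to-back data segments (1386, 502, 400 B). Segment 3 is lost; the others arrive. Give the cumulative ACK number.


SYN uses sequence number 62581; first data byte = ISN + 1 = 62582.
Segment 1: SEQ = 62582, len = 1386 B, covers [62582, 63967]
Segment 2: SEQ = 63968, len = 502 B, covers [63968, 64469]
Segment 3: SEQ = 64470, len = 400 B, covers [64470, 64869] [LOST]
In-order data received: bytes [62582, 64469] (segments 1..2).
Segment 3 missing -> gap begins at byte 64470.
Cumulative ACK = next expected in-order byte = 62582 + 1386 + 502 = 64470

64470


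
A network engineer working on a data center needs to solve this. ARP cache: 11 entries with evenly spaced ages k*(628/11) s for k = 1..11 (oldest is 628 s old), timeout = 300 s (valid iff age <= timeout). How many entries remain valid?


Ages are k * 628/11 s for k = 1..11 (spacing = 57.0909 s).
Entry k is valid iff k * 628/11 <= 300 iff k <= 11 * 300 / 628 = 5.2548
n_valid = floor(5.2548) = 5
(n_stale = 11 - 5 = 6)

5


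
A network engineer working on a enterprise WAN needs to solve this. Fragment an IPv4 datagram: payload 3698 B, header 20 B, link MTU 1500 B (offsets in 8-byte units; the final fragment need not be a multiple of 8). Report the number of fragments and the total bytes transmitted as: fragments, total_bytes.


Max data per non-final fragment = floor((MTU - header)/8)*8 = floor((1500 - 20)/8)*8 = floor(1480/8)*8 = 1480 B
Final fragment needs no 8-byte alignment: it can carry up to MTU - header = 1480 B
Non-final fragments needed = ceil((payload - 1480) / 1480) = ceil(2218/1480) = ceil(1.4986) = 2
Number of fragments = 2 + 1 = 3
Fragment sizes (data): 2 * 1480 B + 738 B (last, 738 <= 1480 OK)
Total bytes sent = payload + n_frags * header = 3698 + 3*20 = 3698 + 60 = 3758 B

3, 3758


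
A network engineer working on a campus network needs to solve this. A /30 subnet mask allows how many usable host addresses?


Given: subnet mask /30
Host bits = 32 - 30 = 2
Total addresses = 2^2 = 4
Usable hosts = 4 - 2 (network + broadcast) = 2

2


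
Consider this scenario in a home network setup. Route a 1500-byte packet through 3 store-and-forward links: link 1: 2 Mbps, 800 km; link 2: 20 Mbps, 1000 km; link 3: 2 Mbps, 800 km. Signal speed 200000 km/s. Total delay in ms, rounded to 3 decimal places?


Packet = 1500 bytes = 12000 bits. Store-and-forward: sum (t_trans + t_prop) per link.
Link 1: t_trans = 12000/(2*10^6) s = 6.0000 ms; t_prop = 800/200000 s = 4.0000 ms; subtotal = 10.0000 ms
Link 2: t_trans = 12000/(20*10^6) s = 0.6000 ms; t_prop = 1000/200000 s = 5.0000 ms; subtotal = 5.6000 ms
Link 3: t_trans = 12000/(2*10^6) s = 6.0000 ms; t_prop = 800/200000 s = 4.0000 ms; subtotal = 10.0000 ms
End-to-end = 10.0000 + 5.6000 + 10.0000 = 25.6000 ms -> 25.600 ms (3 dp)

25.600


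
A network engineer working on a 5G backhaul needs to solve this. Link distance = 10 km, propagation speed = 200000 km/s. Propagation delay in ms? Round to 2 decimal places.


Given: distance = 10 km, speed = 200000 km/s
Delay = distance / speed = 10 / 200000 seconds
Delay in ms = 10 * 1000 / 200000
Delay = 0.0500 ms
Rounded to 2 dp = 0.05 ms

0.05


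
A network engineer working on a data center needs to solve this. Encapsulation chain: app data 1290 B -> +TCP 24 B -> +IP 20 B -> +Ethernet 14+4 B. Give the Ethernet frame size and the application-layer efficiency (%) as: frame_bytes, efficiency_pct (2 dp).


TCP segment = 1290 + 24 = 1314 B
IP packet = 1314 + 20 = 1334 B
Ethernet frame = 1334 + 14 + 4 = 1352 B
Efficiency = app / frame = 1290 / 1352 = 0.954142 = 95.4142% -> 95.41% (2 dp)

1352, 95.41


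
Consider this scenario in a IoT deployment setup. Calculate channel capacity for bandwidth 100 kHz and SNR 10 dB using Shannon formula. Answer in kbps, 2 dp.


Given: B = 100 kHz, SNR = 10 dB
SNR linear = 10^(10/10) = 10
1 + SNR = 11
log2(11) = 3.4594316186
C = 100 * 1000 * 3.4594316186 = 345943.1619 bps
C = 345.943162 kbps -> 345.94 kbps (2 dp)

345.94


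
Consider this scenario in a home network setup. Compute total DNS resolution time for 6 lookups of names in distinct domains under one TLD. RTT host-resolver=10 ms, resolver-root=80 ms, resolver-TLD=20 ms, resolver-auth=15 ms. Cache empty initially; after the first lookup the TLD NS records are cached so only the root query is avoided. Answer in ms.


Lookup 1 (cold cache): local + root + TLD + auth = 10 + 80 + 20 + 15 = 125 ms
Lookups 2..6 (TLD NS cached -> skip root; new domain -> still ask TLD and auth): local + TLD + auth = 10 + 20 + 15 = 45 ms each
Remaining 5 lookups: 5 * 45 = 225 ms
Total = 125 + 225 = 350 ms

350


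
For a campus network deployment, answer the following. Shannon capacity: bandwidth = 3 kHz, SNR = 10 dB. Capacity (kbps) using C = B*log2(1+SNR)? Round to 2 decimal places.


Given: B = 3 kHz, SNR = 10 dB
SNR linear = 10^(10/10) = 10
1 + SNR = 11
log2(11) = 3.4594316186
C = 3 * 1000 * 3.4594316186 = 10378.2949 bps
C = 10.378295 kbps -> 10.38 kbps (2 dp)

10.38


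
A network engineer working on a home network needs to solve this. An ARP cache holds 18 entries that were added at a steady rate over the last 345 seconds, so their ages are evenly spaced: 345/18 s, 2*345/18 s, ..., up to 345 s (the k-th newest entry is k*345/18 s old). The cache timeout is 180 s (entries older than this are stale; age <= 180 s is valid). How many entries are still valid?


Ages are k * 345/18 s for k = 1..18 (spacing = 19.1667 s).
Entry k is valid iff k * 345/18 <= 180 iff k <= 18 * 180 / 345 = 9.3913
n_valid = floor(9.3913) = 9
(n_stale = 18 - 9 = 9)

9


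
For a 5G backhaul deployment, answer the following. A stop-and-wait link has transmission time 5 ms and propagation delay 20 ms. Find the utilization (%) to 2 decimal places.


Given: Ttrans = 5 ms, Tprop = 20 ms
RTT = 2 * Tprop = 2 * 20 = 40 ms
U = Ttrans / (Ttrans + RTT)
U = 5 / (5 + 40)
U = 5 / 45 = 0.111111
U% = 11.11%

11.11


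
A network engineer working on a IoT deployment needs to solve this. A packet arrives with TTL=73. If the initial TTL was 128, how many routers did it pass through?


Given: initial TTL = 128, received TTL = 73
Hops = initial TTL - received TTL
Hops = 128 - 73 = 55

55


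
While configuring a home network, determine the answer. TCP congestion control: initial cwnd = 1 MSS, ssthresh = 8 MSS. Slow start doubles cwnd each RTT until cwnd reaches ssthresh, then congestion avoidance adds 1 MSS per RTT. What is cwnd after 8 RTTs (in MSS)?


RTT 0: cwnd = 1 MSS (initial)
RTT 1: cwnd = 2 MSS (slow start, doubled)
RTT 2: cwnd = 4 MSS (slow start, doubled)
RTT 3: cwnd = 8 MSS (slow start, doubled)
RTT 4: cwnd = 9 MSS (congestion avoidance, +1)
RTT 5: cwnd = 10 MSS (congestion avoidance, +1)
RTT 6: cwnd = 11 MSS (congestion avoidance, +1)
RTT 7: cwnd = 12 MSS (congestion avoidance, +1)
RTT 8: cwnd = 13 MSS (congestion avoidance, +1)

13


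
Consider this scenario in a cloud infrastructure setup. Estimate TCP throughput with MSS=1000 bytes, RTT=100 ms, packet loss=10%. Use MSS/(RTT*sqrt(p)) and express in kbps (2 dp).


Given: MSS = 1000 bytes, RTT = 100 ms, loss = 10%
RTT in seconds = 100 / 1000 = 0.1
Loss rate = 10% = 0.1
sqrt(loss) = sqrt(0.1) = 0.316227766017
Throughput (bytes/s) = 1000 / (0.1 * 0.316227766017) = 31622.7766
Throughput (kbps) = 31622.7766 * 8 / 1000 = 252.982213 -> 252.98 kbps (2 dp)

252.98


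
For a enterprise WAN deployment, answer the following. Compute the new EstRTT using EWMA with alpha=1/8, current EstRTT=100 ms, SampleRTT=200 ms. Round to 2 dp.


Given: EstRTT = 100 ms, SampleRTT = 200 ms, alpha = 1/8
New EstRTT = (1 - alpha) * EstRTT + alpha * SampleRTT
(7/8) * 100 = 87.5
(1/8) * 200 = 25
New EstRTT = 87.5 + 25 = 112.5 ms -> 112.50 ms (2 dp)

112.50


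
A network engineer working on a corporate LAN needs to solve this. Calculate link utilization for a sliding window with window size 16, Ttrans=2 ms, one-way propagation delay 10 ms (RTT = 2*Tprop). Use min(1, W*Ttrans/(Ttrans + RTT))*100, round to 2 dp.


Given: W = 16, Ttrans = 2 ms, RTT = 20 ms (= 2 * Tprop, Tprop = 10 ms)
Cycle time = Ttrans + RTT = 2 + 20 = 22 ms (first packet sent until its ACK returns)
W * Ttrans = 16 * 2 = 32 ms of sending per cycle
W * Ttrans / (Ttrans + RTT) = 32 / 22 = 1.454545
U = min(1, 1.454545) = 1.000000
U% = 100.00%

100.00


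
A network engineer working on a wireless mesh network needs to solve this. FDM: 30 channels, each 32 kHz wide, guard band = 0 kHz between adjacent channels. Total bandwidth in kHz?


Given: 30 channels, 32 kHz each, guard = 0 kHz
Channel bandwidth = 30 * 32 = 960 kHz
Guard bands = 29 gaps * 0 kHz = 0 kHz
Total = 960 + 0 = 960 kHz

960


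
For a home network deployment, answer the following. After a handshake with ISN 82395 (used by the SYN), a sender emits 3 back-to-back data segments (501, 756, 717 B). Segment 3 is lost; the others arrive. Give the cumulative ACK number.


SYN uses sequence number 82395; first data byte = ISN + 1 = 82396.
Segment 1: SEQ = 82396, len = 501 B, covers [82396, 82896]
Segment 2: SEQ = 82897, len = 756 B, covers [82897, 83652]
Segment 3: SEQ = 83653, len = 717 B, covers [83653, 84369] [LOST]
In-order data received: bytes [82396, 83652] (segments 1..2).
Segment 3 missing -> gap begins at byte 83653.
Cumulative ACK = next expected in-order byte = 82396 + 501 + 756 = 83653

83653


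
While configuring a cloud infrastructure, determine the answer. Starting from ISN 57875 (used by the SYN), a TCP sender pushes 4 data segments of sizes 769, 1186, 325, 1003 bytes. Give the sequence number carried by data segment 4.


The SYN occupies sequence number ISN = 57875, so the first data byte is ISN + 1 = 57876.
SEQ of data segment i = (ISN + 1) + sum of payload sizes of segments 1..i-1.
Segment 1: SEQ = 57876, payload = 769 bytes
Segment 2: SEQ = 58645, payload = 1186 bytes
Segment 3: SEQ = 59831, payload = 325 bytes
Segment 4: SEQ = 60156, payload = 1003 bytes
SEQ of segment 4 = 57876 + 769 + 1186 + 325 = 60156

60156


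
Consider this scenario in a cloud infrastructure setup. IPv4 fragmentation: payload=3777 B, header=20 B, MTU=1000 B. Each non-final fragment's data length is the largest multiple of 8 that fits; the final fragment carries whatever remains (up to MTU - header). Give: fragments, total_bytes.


Max data per non-final fragment = floor((MTU - header)/8)*8 = floor((1000 - 20)/8)*8 = floor(980/8)*8 = 976 B
Final fragment needs no 8-byte alignment: it can carry up to MTU - header = 980 B
Non-final fragments needed = ceil((payload - 980) / 976) = ceil(2797/976) = ceil(2.8658) = 3
Number of fragments = 3 + 1 = 4
Fragment sizes (data): 3 * 976 B + 849 B (last, 849 <= 980 OK)
Total bytes sent = payload + n_frags * header = 3777 + 4*20 = 3777 + 80 = 3857 B

4, 3857


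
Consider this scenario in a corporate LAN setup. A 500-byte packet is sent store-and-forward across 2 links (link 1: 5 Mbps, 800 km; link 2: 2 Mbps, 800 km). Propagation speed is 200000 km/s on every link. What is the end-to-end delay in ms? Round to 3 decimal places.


Packet = 500 bytes = 4000 bits. Store-and-forward: sum (t_trans + t_prop) per link.
Link 1: t_trans = 4000/(5*10^6) s = 0.8000 ms; t_prop = 800/200000 s = 4.0000 ms; subtotal = 4.8000 ms
Link 2: t_trans = 4000/(2*10^6) s = 2.0000 ms; t_prop = 800/200000 s = 4.0000 ms; subtotal = 6.0000 ms
End-to-end = 4.8000 + 6.0000 = 10.8000 ms -> 10.800 ms (3 dp)

10.800


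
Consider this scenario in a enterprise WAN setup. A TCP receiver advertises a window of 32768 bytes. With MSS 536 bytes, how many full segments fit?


Given: RWND = 32768 bytes, MSS = 536 bytes
Full segments = floor(RWND / MSS)
Full segments = floor(32768 / 536)
Full segments = floor(61.1343) = 61

61


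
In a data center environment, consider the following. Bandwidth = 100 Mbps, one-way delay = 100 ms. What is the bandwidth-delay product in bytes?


Given: bandwidth = 100 Mbps, delay = 100 ms
BDP in bits = 100 * 10^6 * 100 / 1000
BDP in bits = 10000000
BDP in bytes = 10000000 / 8 = 1250000

1250000


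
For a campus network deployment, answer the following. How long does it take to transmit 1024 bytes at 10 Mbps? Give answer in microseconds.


Given: packet = 1024 bytes, bandwidth = 10 Mbps
Packet in bits = 1024 * 8 = 8192 bits
Bandwidth = 10 * 10^6 = 10000000 bps
Time = 8192 / 10000000 seconds
Time in us = 8192 * 10^6 / 10000000 = 819.2

819.2


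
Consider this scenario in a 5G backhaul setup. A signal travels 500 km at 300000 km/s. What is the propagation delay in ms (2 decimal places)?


Given: distance = 500 km, speed = 300000 km/s
Delay = distance / speed = 500 / 300000 seconds
Delay in ms = 500 * 1000 / 300000
Delay = 1.6667 ms
Rounded to 2 dp = 1.67 ms

1.67


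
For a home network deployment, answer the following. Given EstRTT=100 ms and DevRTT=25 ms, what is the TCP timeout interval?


Given: EstRTT = 100 ms, DevRTT = 25 ms
Timeout = EstRTT + 4 * DevRTT
4 * DevRTT = 4 * 25 = 100
Timeout = 100 + 100 = 200 ms

200


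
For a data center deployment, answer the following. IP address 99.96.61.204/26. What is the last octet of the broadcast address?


Given: IP = 99.96.61.204, prefix = /26
Host bits = 32 - 26 = 6
Network last octet = 204 AND mask = 192
Host part size = 2^6 - 1 = 63
Broadcast last octet = 192 OR 63 = 255

255


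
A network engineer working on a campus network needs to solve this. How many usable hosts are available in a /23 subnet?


Given: subnet mask /23
Host bits = 32 - 23 = 9
Total addresses = 2^9 = 512
Usable hosts = 512 - 2 (network + broadcast) = 510

510


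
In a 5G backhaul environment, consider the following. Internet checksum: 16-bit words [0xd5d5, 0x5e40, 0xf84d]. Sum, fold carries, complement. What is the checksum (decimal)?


Given words: [0xd5d5, 0x5e40, 0xf84d]
Step 1: Sum all words
Raw sum = 54741 + 24128 + 63565 = 142434
Step 2: Fold carry: (11362 + 2) = 11364
One's complement = ~11364 & 0xFFFF = 54171

54171


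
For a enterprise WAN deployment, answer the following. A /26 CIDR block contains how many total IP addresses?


Given: CIDR prefix /26
Host bits = 32 - 26 = 6
Total addresses = 2^6 = 64

64


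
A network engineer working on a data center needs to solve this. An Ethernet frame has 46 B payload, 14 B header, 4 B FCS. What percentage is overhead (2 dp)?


Given: payload = 46 B, header = 14 B, trailer = 4 B
Overhead bytes = header + trailer = 14 + 4 = 18
Total frame = payload + overhead = 46 + 18 = 64
Overhead % = 18 / 64 * 100 = 28.1250% -> 28.13% (2 dp)

28.13


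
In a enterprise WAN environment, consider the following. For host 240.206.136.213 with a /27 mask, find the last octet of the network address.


Given: IP = 240.206.136.213, prefix = /27
Subnet mask = 255.255.255.224
Last octet of IP: 213
Last octet of mask: 224
Network last octet = 213 AND 224 = 192

192


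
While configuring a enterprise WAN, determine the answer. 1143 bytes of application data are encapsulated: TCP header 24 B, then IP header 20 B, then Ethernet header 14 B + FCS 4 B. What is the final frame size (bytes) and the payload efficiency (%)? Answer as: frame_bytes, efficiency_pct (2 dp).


TCP segment = 1143 + 24 = 1167 B
IP packet = 1167 + 20 = 1187 B
Ethernet frame = 1187 + 14 + 4 = 1205 B
Efficiency = app / frame = 1143 / 1205 = 0.948548 = 94.8548% -> 94.85% (2 dp)

1205, 94.85


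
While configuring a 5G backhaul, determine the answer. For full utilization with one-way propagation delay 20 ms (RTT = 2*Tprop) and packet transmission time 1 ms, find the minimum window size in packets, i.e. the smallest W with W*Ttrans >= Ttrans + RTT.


Given: Ttrans = 1 ms, RTT = 40 ms (= 2 * Tprop, Tprop = 20 ms)
Time until first ACK returns = Ttrans + RTT = 1 + 40 = 41 ms
Need W * Ttrans >= Ttrans + RTT  ->  W >= (Ttrans + RTT) / Ttrans
(Ttrans + RTT) / Ttrans = 41 / 1 = 41
W_min = ceil(41) = 41

41


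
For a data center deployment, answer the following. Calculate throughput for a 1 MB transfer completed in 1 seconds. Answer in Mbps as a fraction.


Given: file = 1 MB, time = 1 s
File in Mb = 1 * 8 = 8 Mb
Throughput = 8 / 1 Mbps
Throughput = 8 Mbps

8


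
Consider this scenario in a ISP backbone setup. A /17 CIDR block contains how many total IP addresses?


Given: CIDR prefix /17
Host bits = 32 - 17 = 15
Total addresses = 2^15 = 32768

32768


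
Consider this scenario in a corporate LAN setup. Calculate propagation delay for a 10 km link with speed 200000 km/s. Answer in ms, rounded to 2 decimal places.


Given: distance = 10 km, speed = 200000 km/s
Delay = distance / speed = 10 / 200000 seconds
Delay in ms = 10 * 1000 / 200000
Delay = 0.0500 ms
Rounded to 2 dp = 0.05 ms

0.05


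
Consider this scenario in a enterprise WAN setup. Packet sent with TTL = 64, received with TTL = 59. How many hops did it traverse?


Given: initial TTL = 64, received TTL = 59
Hops = initial TTL - received TTL
Hops = 64 - 59 = 5

5


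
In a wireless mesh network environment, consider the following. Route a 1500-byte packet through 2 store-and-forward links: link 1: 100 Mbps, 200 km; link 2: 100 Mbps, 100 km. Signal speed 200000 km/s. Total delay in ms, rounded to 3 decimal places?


Packet = 1500 bytes = 12000 bits. Store-and-forward: sum (t_trans + t_prop) per link.
Link 1: t_trans = 12000/(100*10^6) s = 0.1200 ms; t_prop = 200/200000 s = 1.0000 ms; subtotal = 1.1200 ms
Link 2: t_trans = 12000/(100*10^6) s = 0.1200 ms; t_prop = 100/200000 s = 0.5000 ms; subtotal = 0.6200 ms
End-to-end = 1.1200 + 0.6200 = 1.7400 ms -> 1.740 ms (3 dp)

1.740


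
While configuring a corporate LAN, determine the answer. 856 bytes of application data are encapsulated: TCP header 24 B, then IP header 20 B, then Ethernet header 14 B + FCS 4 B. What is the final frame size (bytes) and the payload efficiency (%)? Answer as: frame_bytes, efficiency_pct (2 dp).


TCP segment = 856 + 24 = 880 B
IP packet = 880 + 20 = 900 B
Ethernet frame = 900 + 14 + 4 = 918 B
Efficiency = app / frame = 856 / 918 = 0.932462 = 93.2462% -> 93.25% (2 dp)

918, 93.25


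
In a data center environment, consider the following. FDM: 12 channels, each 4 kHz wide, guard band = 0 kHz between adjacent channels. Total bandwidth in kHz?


Given: 12 channels, 4 kHz each, guard = 0 kHz
Channel bandwidth = 12 * 4 = 48 kHz
Guard bands = 11 gaps * 0 kHz = 0 kHz
Total = 48 + 0 = 48 kHz

48


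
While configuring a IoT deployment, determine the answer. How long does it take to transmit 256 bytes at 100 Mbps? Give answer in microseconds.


Given: packet = 256 bytes, bandwidth = 100 Mbps
Packet in bits = 256 * 8 = 2048 bits
Bandwidth = 100 * 10^6 = 100000000 bps
Time = 2048 / 100000000 seconds
Time in us = 2048 * 10^6 / 100000000 = 20.48

20.48


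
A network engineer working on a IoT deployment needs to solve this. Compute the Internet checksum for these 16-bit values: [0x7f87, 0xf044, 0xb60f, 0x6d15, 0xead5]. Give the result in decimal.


Given words: [0x7f87, 0xf044, 0xb60f, 0x6d15, 0xead5]
Step 1: Sum all words
Raw sum = 32647 + 61508 + 46607 + 27925 + 60117 = 228804
Step 2: Fold carry: (32196 + 3) = 32199
One's complement = ~32199 & 0xFFFF = 33336

33336


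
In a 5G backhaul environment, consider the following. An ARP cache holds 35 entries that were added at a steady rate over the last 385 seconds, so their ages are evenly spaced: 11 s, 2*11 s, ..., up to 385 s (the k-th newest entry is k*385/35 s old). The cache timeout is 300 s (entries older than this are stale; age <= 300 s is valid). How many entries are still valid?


Ages are k * 385/35 s for k = 1..35 (spacing = 11.0000 s).
Entry k is valid iff k * 385/35 <= 300 iff k <= 35 * 300 / 385 = 27.2727
n_valid = floor(27.2727) = 27
(n_stale = 35 - 27 = 8)

27


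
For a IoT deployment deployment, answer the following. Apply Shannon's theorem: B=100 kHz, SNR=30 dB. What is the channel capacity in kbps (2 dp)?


Given: B = 100 kHz, SNR = 30 dB
SNR linear = 10^(30/10) = 1000
1 + SNR = 1001
log2(1001) = 9.9672262588
C = 100 * 1000 * 9.9672262588 = 996722.6259 bps
C = 996.722626 kbps -> 996.72 kbps (2 dp)

996.72


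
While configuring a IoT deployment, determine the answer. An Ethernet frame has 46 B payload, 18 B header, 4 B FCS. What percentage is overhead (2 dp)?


Given: payload = 46 B, header = 18 B, trailer = 4 B
Overhead bytes = header + trailer = 18 + 4 = 22
Total frame = payload + overhead = 46 + 22 = 68
Overhead % = 22 / 68 * 100 = 32.3529% -> 32.35% (2 dp)

32.35


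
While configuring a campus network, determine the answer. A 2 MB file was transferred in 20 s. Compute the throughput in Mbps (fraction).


Given: file = 2 MB, time = 20 s
File in Mb = 2 * 8 = 16 Mb
Throughput = 16 / 20 Mbps
Throughput = 4/5 Mbps

4/5


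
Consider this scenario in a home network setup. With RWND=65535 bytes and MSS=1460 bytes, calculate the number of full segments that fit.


Given: RWND = 65535 bytes, MSS = 1460 bytes
Full segments = floor(RWND / MSS)
Full segments = floor(65535 / 1460)
Full segments = floor(44.887) = 44

44


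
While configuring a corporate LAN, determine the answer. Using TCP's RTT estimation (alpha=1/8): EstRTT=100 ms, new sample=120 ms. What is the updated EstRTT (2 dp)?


Given: EstRTT = 100 ms, SampleRTT = 120 ms, alpha = 1/8
New EstRTT = (1 - alpha) * EstRTT + alpha * SampleRTT
(7/8) * 100 = 87.5
(1/8) * 120 = 15
New EstRTT = 87.5 + 15 = 102.5 ms -> 102.50 ms (2 dp)

102.50


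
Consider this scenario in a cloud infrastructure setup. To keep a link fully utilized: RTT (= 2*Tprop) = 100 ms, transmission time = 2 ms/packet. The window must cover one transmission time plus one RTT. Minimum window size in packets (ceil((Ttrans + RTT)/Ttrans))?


Given: Ttrans = 2 ms, RTT = 100 ms (= 2 * Tprop, Tprop = 50 ms)
Time until first ACK returns = Ttrans + RTT = 2 + 100 = 102 ms
Need W * Ttrans >= Ttrans + RTT  ->  W >= (Ttrans + RTT) / Ttrans
(Ttrans + RTT) / Ttrans = 102 / 2 = 51
W_min = ceil(51) = 51

51


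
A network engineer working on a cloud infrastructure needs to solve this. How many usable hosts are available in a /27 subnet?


Given: subnet mask /27
Host bits = 32 - 27 = 5
Total addresses = 2^5 = 32
Usable hosts = 32 - 2 (network + broadcast) = 30

30


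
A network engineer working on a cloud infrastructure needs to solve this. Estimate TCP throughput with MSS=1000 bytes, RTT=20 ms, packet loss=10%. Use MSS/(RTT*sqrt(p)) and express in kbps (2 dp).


Given: MSS = 1000 bytes, RTT = 20 ms, loss = 10%
RTT in seconds = 20 / 1000 = 0.02
Loss rate = 10% = 0.1
sqrt(loss) = sqrt(0.1) = 0.316227766017
Throughput (bytes/s) = 1000 / (0.02 * 0.316227766017) = 158113.8830
Throughput (kbps) = 158113.8830 * 8 / 1000 = 1264.911064 -> 1264.91 kbps (2 dp)

1264.91


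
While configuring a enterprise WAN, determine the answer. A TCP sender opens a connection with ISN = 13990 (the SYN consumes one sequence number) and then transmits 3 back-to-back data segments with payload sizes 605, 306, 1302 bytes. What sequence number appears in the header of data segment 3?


The SYN occupies sequence number ISN = 13990, so the first data byte is ISN + 1 = 13991.
SEQ of data segment i = (ISN + 1) + sum of payload sizes of segments 1..i-1.
Segment 1: SEQ = 13991, payload = 605 bytes
Segment 2: SEQ = 14596, payload = 306 bytes
Segment 3: SEQ = 14902, payload = 1302 bytes
SEQ of segment 3 = 13991 + 605 + 306 = 14902

14902


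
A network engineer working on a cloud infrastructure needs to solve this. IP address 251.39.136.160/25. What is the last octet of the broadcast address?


Given: IP = 251.39.136.160, prefix = /25
Host bits = 32 - 25 = 7
Network last octet = 160 AND mask = 128
Host part size = 2^7 - 1 = 127
Broadcast last octet = 128 OR 127 = 255

255


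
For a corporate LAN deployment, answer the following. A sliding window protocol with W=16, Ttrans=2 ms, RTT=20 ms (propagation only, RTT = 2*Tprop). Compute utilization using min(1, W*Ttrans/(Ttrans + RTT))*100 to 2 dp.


Given: W = 16, Ttrans = 2 ms, RTT = 20 ms (= 2 * Tprop, Tprop = 10 ms)
Cycle time = Ttrans + RTT = 2 + 20 = 22 ms (first packet sent until its ACK returns)
W * Ttrans = 16 * 2 = 32 ms of sending per cycle
W * Ttrans / (Ttrans + RTT) = 32 / 22 = 1.454545
U = min(1, 1.454545) = 1.000000
U% = 100.00%

100.00


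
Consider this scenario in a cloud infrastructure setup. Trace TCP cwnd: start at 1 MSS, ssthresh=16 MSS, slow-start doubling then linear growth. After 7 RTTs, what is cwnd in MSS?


RTT 0: cwnd = 1 MSS (initial)
RTT 1: cwnd = 2 MSS (slow start, doubled)
RTT 2: cwnd = 4 MSS (slow start, doubled)
RTT 3: cwnd = 8 MSS (slow start, doubled)
RTT 4: cwnd = 16 MSS (slow start, doubled)
RTT 5: cwnd = 17 MSS (congestion avoidance, +1)
RTT 6: cwnd = 18 MSS (congestion avoidance, +1)
RTT 7: cwnd = 19 MSS (congestion avoidance, +1)

19


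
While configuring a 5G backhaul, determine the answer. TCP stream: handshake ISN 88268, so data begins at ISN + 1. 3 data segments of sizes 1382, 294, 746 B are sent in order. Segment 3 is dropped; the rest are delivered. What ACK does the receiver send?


SYN uses sequence number 88268; first data byte = ISN + 1 = 88269.
Segment 1: SEQ = 88269, len = 1382 B, covers [88269, 89650]
Segment 2: SEQ = 89651, len = 294 B, covers [89651, 89944]
Segment 3: SEQ = 89945, len = 746 B, covers [89945, 90690] [LOST]
In-order data received: bytes [88269, 89944] (segments 1..2).
Segment 3 missing -> gap begins at byte 89945.
Cumulative ACK = next expected in-order byte = 88269 + 1382 + 294 = 89945

89945


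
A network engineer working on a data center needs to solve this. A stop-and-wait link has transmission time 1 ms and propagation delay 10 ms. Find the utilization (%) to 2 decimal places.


Given: Ttrans = 1 ms, Tprop = 10 ms
RTT = 2 * Tprop = 2 * 10 = 20 ms
U = Ttrans / (Ttrans + RTT)
U = 1 / (1 + 20)
U = 1 / 21 = 0.047619
U% = 4.76%

4.76


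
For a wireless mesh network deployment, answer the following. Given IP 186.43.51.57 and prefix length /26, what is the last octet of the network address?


Given: IP = 186.43.51.57, prefix = /26
Subnet mask = 255.255.255.192
Last octet of IP: 57
Last octet of mask: 192
Network last octet = 57 AND 192 = 0

0


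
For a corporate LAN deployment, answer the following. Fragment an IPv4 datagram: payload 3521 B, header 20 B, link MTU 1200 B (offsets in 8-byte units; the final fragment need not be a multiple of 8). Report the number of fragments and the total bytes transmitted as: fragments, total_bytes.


Max data per non-final fragment = floor((MTU - header)/8)*8 = floor((1200 - 20)/8)*8 = floor(1180/8)*8 = 1176 B
Final fragment needs no 8-byte alignment: it can carry up to MTU - header = 1180 B
Non-final fragments needed = ceil((payload - 1180) / 1176) = ceil(2341/1176) = ceil(1.9906) = 2
Number of fragments = 2 + 1 = 3
Fragment sizes (data): 2 * 1176 B + 1169 B (last, 1169 <= 1180 OK)
Total bytes sent = payload + n_frags * header = 3521 + 3*20 = 3521 + 60 = 3581 B

3, 3581


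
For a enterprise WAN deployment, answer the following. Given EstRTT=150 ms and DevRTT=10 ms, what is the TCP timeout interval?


Given: EstRTT = 150 ms, DevRTT = 10 ms
Timeout = EstRTT + 4 * DevRTT
4 * DevRTT = 4 * 10 = 40
Timeout = 150 + 40 = 190 ms

190


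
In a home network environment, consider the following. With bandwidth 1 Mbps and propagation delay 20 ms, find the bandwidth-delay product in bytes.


Given: bandwidth = 1 Mbps, delay = 20 ms
BDP in bits = 1 * 10^6 * 20 / 1000
BDP in bits = 20000
BDP in bytes = 20000 / 8 = 2500

2500
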